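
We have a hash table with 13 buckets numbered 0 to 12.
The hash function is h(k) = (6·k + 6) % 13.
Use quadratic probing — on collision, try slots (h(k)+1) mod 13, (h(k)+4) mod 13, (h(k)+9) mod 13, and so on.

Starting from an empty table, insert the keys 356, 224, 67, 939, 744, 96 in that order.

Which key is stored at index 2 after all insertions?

Insert 356: h=10, slot 10 empty -> index 10.
Insert 224: h=11, slot 11 empty -> index 11.
Insert 67: h=5, slot 5 empty -> index 5.
Insert 939: h=11, slot 11 occupied -> index 12.
Insert 744: h=11, slots 11,12 occupied -> index 2.
Insert 96: h=10, slots 10,11 occupied -> index 1.
Table: [∅, 96, 744, ∅, ∅, 67, ∅, ∅, ∅, ∅, 356, 224, 939]

744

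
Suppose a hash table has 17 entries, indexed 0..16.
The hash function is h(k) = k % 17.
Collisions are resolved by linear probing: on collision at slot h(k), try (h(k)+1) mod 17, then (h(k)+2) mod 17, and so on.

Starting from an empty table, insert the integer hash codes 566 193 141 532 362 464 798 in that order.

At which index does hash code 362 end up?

9

566: h=5 => slot 5
193: h=6 => slot 6
141: h=5, probe 5,6,7 => slot 7
532: h=5, probe 5,6,7,8 => slot 8
362: h=5, probe 5,6,7,8,9 => slot 9
464: h=5, probe 5,6,7,8,9,10 => slot 10
798: h=16 => slot 16
Table: [—, —, —, —, —, 566, 193, 141, 532, 362, 464, —, —, —, —, —, 798]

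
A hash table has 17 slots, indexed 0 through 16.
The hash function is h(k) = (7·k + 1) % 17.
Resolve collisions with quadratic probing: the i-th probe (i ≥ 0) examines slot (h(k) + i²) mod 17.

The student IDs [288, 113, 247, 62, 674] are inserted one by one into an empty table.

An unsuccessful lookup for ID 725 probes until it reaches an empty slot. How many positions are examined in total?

5

Insert 288: h=11, slot 11 empty -> index 11.
Insert 113: h=10, slot 10 empty -> index 10.
Insert 247: h=13, slot 13 empty -> index 13.
Insert 62: h=10, slots 10,11 occupied -> index 14.
Insert 674: h=10, slots 10,11,14 occupied -> index 2.
Table: [—, —, 674, —, —, —, —, —, —, —, 113, 288, —, 247, 62, —, —]
Lookup 725: h=10, probe 10,11,14,2,9 → slot 9 empty, not found.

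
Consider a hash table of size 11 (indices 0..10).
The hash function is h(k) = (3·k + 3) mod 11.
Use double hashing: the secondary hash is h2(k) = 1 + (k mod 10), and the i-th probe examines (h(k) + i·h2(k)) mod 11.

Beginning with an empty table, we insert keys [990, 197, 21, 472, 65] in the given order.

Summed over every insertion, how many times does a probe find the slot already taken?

990: h=3 => slot 3
197: h=0 => slot 0
21: h=0, h2=2, probe 0,2 => slot 2
472: h=0, h2=3, probe 0,3,6 => slot 6
65: h=0, h2=6, probe 0,6,1 => slot 1
Table: [197, 65, 21, 990, —, —, 472, —, —, —, —]

5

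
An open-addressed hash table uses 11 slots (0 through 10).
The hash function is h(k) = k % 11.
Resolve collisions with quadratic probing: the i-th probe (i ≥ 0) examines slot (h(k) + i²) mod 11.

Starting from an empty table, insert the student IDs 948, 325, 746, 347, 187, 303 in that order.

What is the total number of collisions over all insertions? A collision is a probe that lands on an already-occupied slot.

3

948: h=2 => slot 2
325: h=6 => slot 6
746: h=9 => slot 9
347: h=6, probe 6,7 => slot 7
187: h=0 => slot 0
303: h=6, probe 6,7,10 => slot 10
Table: [187, ., 948, ., ., ., 325, 347, ., 746, 303]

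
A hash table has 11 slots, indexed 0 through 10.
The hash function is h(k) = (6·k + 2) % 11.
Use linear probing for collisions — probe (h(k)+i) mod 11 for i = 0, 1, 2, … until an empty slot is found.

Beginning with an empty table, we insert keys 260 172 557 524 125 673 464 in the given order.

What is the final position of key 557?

260 hashes to 0; slot 0 is free -> place at 0.
172 hashes to 0; 0 taken -> place at 1.
557 hashes to 0; 0,1 taken -> place at 2.
524 hashes to 0; 0,1,2 taken -> place at 3.
125 hashes to 4; slot 4 is free -> place at 4.
673 hashes to 3; 3,4 taken -> place at 5.
464 hashes to 3; 3,4,5 taken -> place at 6.
Table: [260, 172, 557, 524, 125, 673, 464, ., ., ., .]

2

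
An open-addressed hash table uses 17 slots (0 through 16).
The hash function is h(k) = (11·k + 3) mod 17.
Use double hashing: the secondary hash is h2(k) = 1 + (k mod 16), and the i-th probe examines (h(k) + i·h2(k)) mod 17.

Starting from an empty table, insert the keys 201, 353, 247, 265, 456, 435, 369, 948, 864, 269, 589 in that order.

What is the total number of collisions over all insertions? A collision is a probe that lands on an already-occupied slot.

Insert 201: h=4, slot 4 empty → index 4.
Insert 353: h=10, slot 10 empty → index 10.
Insert 247: h=0, slot 0 empty → index 0.
Insert 265: h=11, slot 11 empty → index 11.
Insert 456: h=4, h2=9, slot 4 occupied → index 13.
Insert 435: h=11, h2=4, slot 11 occupied → index 15.
Insert 369: h=16, slot 16 empty → index 16.
Insert 948: h=10, h2=5, slots 10,15 occupied → index 3.
Insert 864: h=4, h2=1, slot 4 occupied → index 5.
Insert 269: h=4, h2=14, slot 4 occupied → index 1.
Insert 589: h=5, h2=14, slot 5 occupied → index 2.
Table: [247, 269, 589, 948, 201, 864, ., ., ., ., 353, 265, ., 456, ., 435, 369]

7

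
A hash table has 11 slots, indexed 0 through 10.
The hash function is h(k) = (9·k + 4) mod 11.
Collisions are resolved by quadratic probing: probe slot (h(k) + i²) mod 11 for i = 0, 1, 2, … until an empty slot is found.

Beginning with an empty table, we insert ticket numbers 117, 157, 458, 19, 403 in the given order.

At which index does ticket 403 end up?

5

117: h=1 → slot 1
157: h=9 → slot 9
458: h=1, probe 1,2 → slot 2
19: h=10 → slot 10
403: h=1, probe 1,2,5 → slot 5
Table: [∅, 117, 458, ∅, ∅, 403, ∅, ∅, ∅, 157, 19]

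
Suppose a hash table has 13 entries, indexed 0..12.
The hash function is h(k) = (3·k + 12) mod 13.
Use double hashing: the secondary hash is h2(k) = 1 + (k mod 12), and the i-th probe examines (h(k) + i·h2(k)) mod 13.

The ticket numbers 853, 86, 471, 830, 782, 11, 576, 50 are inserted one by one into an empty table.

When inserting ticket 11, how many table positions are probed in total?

Insert 853: h=10, slot 10 empty -> index 10.
Insert 86: h=10, h2=3, slot 10 occupied -> index 0.
Insert 471: h=8, slot 8 empty -> index 8.
Insert 830: h=6, slot 6 empty -> index 6.
Insert 782: h=5, slot 5 empty -> index 5.
Insert 11: h=6, h2=12, slots 6,5 occupied -> index 4.
Insert 576: h=11, slot 11 empty -> index 11.
Insert 50: h=6, h2=3, slot 6 occupied -> index 9.
Table: [86, —, —, —, 11, 782, 830, —, 471, 50, 853, 576, —]

3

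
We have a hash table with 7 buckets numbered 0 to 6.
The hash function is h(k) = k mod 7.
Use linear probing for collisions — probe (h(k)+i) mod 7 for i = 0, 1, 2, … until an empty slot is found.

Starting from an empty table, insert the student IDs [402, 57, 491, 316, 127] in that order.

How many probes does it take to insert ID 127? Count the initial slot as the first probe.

5

Insert 402: h=3, slot 3 empty => index 3.
Insert 57: h=1, slot 1 empty => index 1.
Insert 491: h=1, slot 1 occupied => index 2.
Insert 316: h=1, slots 1,2,3 occupied => index 4.
Insert 127: h=1, slots 1,2,3,4 occupied => index 5.
Table: [-, 57, 491, 402, 316, 127, -]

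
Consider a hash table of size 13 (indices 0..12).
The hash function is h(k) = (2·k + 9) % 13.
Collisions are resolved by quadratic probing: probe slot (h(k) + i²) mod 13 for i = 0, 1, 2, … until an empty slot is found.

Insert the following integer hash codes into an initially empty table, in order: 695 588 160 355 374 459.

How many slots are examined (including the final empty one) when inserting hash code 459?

4

695: h=8 => slot 8
588: h=2 => slot 2
160: h=4 => slot 4
355: h=4, probe 4,5 => slot 5
374: h=3 => slot 3
459: h=4, probe 4,5,8,0 => slot 0
Table: [459, _, 588, 374, 160, 355, _, _, 695, _, _, _, _]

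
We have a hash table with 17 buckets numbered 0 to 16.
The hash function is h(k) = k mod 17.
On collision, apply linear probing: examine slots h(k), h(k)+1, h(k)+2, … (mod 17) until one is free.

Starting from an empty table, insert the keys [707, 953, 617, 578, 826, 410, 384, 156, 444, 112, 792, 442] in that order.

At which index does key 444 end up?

707 hashes to 10; slot 10 is free => place at 10.
953 hashes to 1; slot 1 is free => place at 1.
617 hashes to 5; slot 5 is free => place at 5.
578 hashes to 0; slot 0 is free => place at 0.
826 hashes to 10; 10 taken => place at 11.
410 hashes to 2; slot 2 is free => place at 2.
384 hashes to 10; 10,11 taken => place at 12.
156 hashes to 3; slot 3 is free => place at 3.
444 hashes to 2; 2,3 taken => place at 4.
112 hashes to 10; 10,11,12 taken => place at 13.
792 hashes to 10; 10,11,12,13 taken => place at 14.
442 hashes to 0; 0,1,2,3,4,5 taken => place at 6.
Table: [578, 953, 410, 156, 444, 617, 442, -, -, -, 707, 826, 384, 112, 792, -, -]

4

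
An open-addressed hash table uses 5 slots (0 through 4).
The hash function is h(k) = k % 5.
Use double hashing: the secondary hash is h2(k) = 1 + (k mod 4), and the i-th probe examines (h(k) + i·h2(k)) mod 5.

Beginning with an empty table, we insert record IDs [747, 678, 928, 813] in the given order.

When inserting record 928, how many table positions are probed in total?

747: h=2 -> slot 2
678: h=3 -> slot 3
928: h=3, h2=1, probe 3,4 -> slot 4
813: h=3, h2=2, probe 3,0 -> slot 0
Table: [813, ∅, 747, 678, 928]

2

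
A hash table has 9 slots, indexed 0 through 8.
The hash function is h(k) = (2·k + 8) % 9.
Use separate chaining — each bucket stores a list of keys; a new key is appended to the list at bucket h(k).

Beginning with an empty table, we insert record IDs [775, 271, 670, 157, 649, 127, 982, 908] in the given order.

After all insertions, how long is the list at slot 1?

5

775 -> bucket 1
271 -> bucket 1 (collision)
670 -> bucket 7
157 -> bucket 7 (collision)
649 -> bucket 1 (collision)
127 -> bucket 1 (collision)
982 -> bucket 1 (collision)
908 -> bucket 6
Final buckets:
0: ∅
1: 775 -> 271 -> 649 -> 127 -> 982
2: ∅
3: ∅
4: ∅
5: ∅
6: 908
7: 670 -> 157
8: ∅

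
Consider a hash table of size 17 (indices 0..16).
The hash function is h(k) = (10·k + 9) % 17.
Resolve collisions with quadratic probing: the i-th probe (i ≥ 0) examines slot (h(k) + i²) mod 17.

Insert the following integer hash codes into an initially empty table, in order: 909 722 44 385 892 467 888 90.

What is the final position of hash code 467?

Insert 909: h=4, slot 4 empty => index 4.
Insert 722: h=4, slot 4 occupied => index 5.
Insert 44: h=7, slot 7 empty => index 7.
Insert 385: h=0, slot 0 empty => index 0.
Insert 892: h=4, slots 4,5 occupied => index 8.
Insert 467: h=4, slots 4,5,8 occupied => index 13.
Insert 888: h=15, slot 15 empty => index 15.
Insert 90: h=8, slot 8 occupied => index 9.
Table: [385, —, —, —, 909, 722, —, 44, 892, 90, —, —, —, 467, —, 888, —]

13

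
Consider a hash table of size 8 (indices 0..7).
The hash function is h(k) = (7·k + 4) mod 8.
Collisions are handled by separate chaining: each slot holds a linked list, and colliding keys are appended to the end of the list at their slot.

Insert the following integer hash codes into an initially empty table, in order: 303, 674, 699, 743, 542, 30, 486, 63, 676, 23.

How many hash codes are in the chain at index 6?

3

Insert 303: h=5, bucket 5 empty -> new chain.
Insert 674: h=2, bucket 2 empty -> new chain.
Insert 699: h=1, bucket 1 empty -> new chain.
Insert 743: h=5, bucket 5 nonempty -> append to chain.
Insert 542: h=6, bucket 6 empty -> new chain.
Insert 30: h=6, bucket 6 nonempty -> append to chain.
Insert 486: h=6, bucket 6 nonempty -> append to chain.
Insert 63: h=5, bucket 5 nonempty -> append to chain.
Insert 676: h=0, bucket 0 empty -> new chain.
Insert 23: h=5, bucket 5 nonempty -> append to chain.
Final buckets:
0: 676
1: 699
2: 674
3: _
4: _
5: 303 -> 743 -> 63 -> 23
6: 542 -> 30 -> 486
7: _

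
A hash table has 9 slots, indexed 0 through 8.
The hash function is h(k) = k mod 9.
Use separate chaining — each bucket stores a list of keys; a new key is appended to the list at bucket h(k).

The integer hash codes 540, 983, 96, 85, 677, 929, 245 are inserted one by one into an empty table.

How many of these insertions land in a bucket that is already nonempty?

Insert 540: h=0, bucket 0 empty -> new chain.
Insert 983: h=2, bucket 2 empty -> new chain.
Insert 96: h=6, bucket 6 empty -> new chain.
Insert 85: h=4, bucket 4 empty -> new chain.
Insert 677: h=2, bucket 2 nonempty -> append to chain.
Insert 929: h=2, bucket 2 nonempty -> append to chain.
Insert 245: h=2, bucket 2 nonempty -> append to chain.
Final buckets:
0: 540
1: .
2: 983 -> 677 -> 929 -> 245
3: .
4: 85
5: .
6: 96
7: .
8: .

3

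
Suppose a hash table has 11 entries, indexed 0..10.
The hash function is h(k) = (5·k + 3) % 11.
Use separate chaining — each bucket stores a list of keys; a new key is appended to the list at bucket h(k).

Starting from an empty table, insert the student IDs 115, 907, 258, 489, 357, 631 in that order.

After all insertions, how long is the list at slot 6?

5

Insert 115: h=6, bucket 6 empty → new chain.
Insert 907: h=6, bucket 6 nonempty → append to chain.
Insert 258: h=6, bucket 6 nonempty → append to chain.
Insert 489: h=6, bucket 6 nonempty → append to chain.
Insert 357: h=6, bucket 6 nonempty → append to chain.
Insert 631: h=1, bucket 1 empty → new chain.
Final buckets:
0: .
1: 631
2: .
3: .
4: .
5: .
6: 115 -> 907 -> 258 -> 489 -> 357
7: .
8: .
9: .
10: .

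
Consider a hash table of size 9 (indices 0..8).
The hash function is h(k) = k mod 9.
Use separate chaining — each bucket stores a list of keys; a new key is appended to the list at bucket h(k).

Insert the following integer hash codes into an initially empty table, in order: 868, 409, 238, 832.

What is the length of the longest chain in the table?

868 -> bucket 4
409 -> bucket 4 (collision)
238 -> bucket 4 (collision)
832 -> bucket 4 (collision)
Final buckets:
0: .
1: .
2: .
3: .
4: 868 -> 409 -> 238 -> 832
5: .
6: .
7: .
8: .

4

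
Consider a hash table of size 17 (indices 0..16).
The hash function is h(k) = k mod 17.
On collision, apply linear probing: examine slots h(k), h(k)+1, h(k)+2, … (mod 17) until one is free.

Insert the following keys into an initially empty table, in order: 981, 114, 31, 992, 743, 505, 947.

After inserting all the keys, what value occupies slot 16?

981: h=12 → slot 12
114: h=12, probe 12,13 → slot 13
31: h=14 → slot 14
992: h=6 → slot 6
743: h=12, probe 12,13,14,15 → slot 15
505: h=12, probe 12,13,14,15,16 → slot 16
947: h=12, probe 12,13,14,15,16,0 → slot 0
Table: [947, _, _, _, _, _, 992, _, _, _, _, _, 981, 114, 31, 743, 505]

505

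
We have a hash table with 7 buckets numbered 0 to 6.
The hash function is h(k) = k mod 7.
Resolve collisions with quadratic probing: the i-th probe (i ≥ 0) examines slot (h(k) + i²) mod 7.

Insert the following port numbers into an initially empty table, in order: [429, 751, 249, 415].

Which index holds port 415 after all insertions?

6

429: h=2 -> slot 2
751: h=2, probe 2,3 -> slot 3
249: h=4 -> slot 4
415: h=2, probe 2,3,6 -> slot 6
Table: [—, —, 429, 751, 249, —, 415]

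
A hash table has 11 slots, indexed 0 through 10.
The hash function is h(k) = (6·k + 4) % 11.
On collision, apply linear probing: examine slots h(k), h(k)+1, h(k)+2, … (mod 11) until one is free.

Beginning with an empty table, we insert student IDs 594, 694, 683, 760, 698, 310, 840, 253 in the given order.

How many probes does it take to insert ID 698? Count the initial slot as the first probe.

594: h=4 -> slot 4
694: h=10 -> slot 10
683: h=10, probe 10,0 -> slot 0
760: h=10, probe 10,0,1 -> slot 1
698: h=1, probe 1,2 -> slot 2
310: h=5 -> slot 5
840: h=6 -> slot 6
253: h=4, probe 4,5,6,7 -> slot 7
Table: [683, 760, 698, ., 594, 310, 840, 253, ., ., 694]

2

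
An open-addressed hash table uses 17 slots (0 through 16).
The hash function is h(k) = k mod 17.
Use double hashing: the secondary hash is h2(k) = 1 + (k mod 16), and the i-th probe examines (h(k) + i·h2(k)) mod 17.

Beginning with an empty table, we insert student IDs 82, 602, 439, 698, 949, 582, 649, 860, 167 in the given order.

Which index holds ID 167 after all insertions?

12

Insert 82: h=14, slot 14 empty → index 14.
Insert 602: h=7, slot 7 empty → index 7.
Insert 439: h=14, h2=8, slot 14 occupied → index 5.
Insert 698: h=1, slot 1 empty → index 1.
Insert 949: h=14, h2=6, slot 14 occupied → index 3.
Insert 582: h=4, slot 4 empty → index 4.
Insert 649: h=3, h2=10, slot 3 occupied → index 13.
Insert 860: h=10, slot 10 empty → index 10.
Insert 167: h=14, h2=8, slots 14,5,13,4 occupied → index 12.
Table: [—, 698, —, 949, 582, 439, —, 602, —, —, 860, —, 167, 649, 82, —, —]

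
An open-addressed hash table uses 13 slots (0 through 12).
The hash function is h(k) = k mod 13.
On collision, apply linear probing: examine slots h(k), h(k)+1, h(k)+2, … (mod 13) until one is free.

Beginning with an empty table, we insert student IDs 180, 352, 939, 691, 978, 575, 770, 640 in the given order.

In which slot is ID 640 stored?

Insert 180: h=11, slot 11 empty => index 11.
Insert 352: h=1, slot 1 empty => index 1.
Insert 939: h=3, slot 3 empty => index 3.
Insert 691: h=2, slot 2 empty => index 2.
Insert 978: h=3, slot 3 occupied => index 4.
Insert 575: h=3, slots 3,4 occupied => index 5.
Insert 770: h=3, slots 3,4,5 occupied => index 6.
Insert 640: h=3, slots 3,4,5,6 occupied => index 7.
Table: [-, 352, 691, 939, 978, 575, 770, 640, -, -, -, 180, -]

7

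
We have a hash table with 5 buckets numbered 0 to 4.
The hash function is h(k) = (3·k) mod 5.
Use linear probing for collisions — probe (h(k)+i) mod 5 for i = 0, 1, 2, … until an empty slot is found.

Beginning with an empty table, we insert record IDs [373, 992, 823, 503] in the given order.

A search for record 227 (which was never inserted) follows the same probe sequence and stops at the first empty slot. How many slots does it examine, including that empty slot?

373 hashes to 4; slot 4 is free -> place at 4.
992 hashes to 1; slot 1 is free -> place at 1.
823 hashes to 4; 4 taken -> place at 0.
503 hashes to 4; 4,0,1 taken -> place at 2.
Table: [823, 992, 503, -, 373]
Lookup 227: h=1, probe 1,2,3 → slot 3 empty, not found.

3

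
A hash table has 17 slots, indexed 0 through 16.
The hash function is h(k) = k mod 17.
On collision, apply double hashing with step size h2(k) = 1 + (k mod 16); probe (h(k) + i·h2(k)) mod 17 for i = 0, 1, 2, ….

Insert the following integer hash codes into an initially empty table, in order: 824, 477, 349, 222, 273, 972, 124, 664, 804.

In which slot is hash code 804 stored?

824 hashes to 8; slot 8 is free -> place at 8.
477 hashes to 1; slot 1 is free -> place at 1.
349 hashes to 9; slot 9 is free -> place at 9.
222 hashes to 1, h2=15; 1 taken -> place at 16.
273 hashes to 1, h2=2; 1 taken -> place at 3.
972 hashes to 3, h2=13; 3,16 taken -> place at 12.
124 hashes to 5; slot 5 is free -> place at 5.
664 hashes to 1, h2=9; 1 taken -> place at 10.
804 hashes to 5, h2=5; 5,10 taken -> place at 15.
Table: [., 477, ., 273, ., 124, ., ., 824, 349, 664, ., 972, ., ., 804, 222]

15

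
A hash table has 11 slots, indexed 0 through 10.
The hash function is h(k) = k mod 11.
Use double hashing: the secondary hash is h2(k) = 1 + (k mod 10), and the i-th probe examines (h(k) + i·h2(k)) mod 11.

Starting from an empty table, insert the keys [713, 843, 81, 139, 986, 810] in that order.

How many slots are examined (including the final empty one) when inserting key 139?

713 hashes to 9; slot 9 is free → place at 9.
843 hashes to 7; slot 7 is free → place at 7.
81 hashes to 4; slot 4 is free → place at 4.
139 hashes to 7, h2=10; 7 taken → place at 6.
986 hashes to 7, h2=7; 7 taken → place at 3.
810 hashes to 7, h2=1; 7 taken → place at 8.
Table: [∅, ∅, ∅, 986, 81, ∅, 139, 843, 810, 713, ∅]

2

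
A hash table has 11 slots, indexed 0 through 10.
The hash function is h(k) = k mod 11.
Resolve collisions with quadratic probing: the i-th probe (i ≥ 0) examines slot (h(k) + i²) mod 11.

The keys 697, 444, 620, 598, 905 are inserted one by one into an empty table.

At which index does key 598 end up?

697 hashes to 4; slot 4 is free → place at 4.
444 hashes to 4; 4 taken → place at 5.
620 hashes to 4; 4,5 taken → place at 8.
598 hashes to 4; 4,5,8 taken → place at 2.
905 hashes to 3; slot 3 is free → place at 3.
Table: [—, —, 598, 905, 697, 444, —, —, 620, —, —]

2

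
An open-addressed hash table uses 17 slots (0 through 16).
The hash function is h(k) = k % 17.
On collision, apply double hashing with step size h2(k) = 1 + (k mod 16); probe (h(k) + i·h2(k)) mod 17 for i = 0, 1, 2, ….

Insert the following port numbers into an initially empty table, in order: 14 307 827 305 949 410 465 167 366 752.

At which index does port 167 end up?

14: h=14 → slot 14
307: h=1 → slot 1
827: h=11 → slot 11
305: h=16 → slot 16
949: h=14, h2=6, probe 14,3 → slot 3
410: h=2 → slot 2
465: h=6 → slot 6
167: h=14, h2=8, probe 14,5 → slot 5
366: h=9 → slot 9
752: h=4 → slot 4
Table: [., 307, 410, 949, 752, 167, 465, ., ., 366, ., 827, ., ., 14, ., 305]

5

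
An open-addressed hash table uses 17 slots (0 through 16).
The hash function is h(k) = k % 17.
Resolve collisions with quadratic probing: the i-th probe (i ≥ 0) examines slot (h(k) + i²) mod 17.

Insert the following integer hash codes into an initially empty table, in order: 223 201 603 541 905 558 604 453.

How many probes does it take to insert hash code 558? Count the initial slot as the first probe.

3

Insert 223: h=2, slot 2 empty -> index 2.
Insert 201: h=14, slot 14 empty -> index 14.
Insert 603: h=8, slot 8 empty -> index 8.
Insert 541: h=14, slot 14 occupied -> index 15.
Insert 905: h=4, slot 4 empty -> index 4.
Insert 558: h=14, slots 14,15 occupied -> index 1.
Insert 604: h=9, slot 9 empty -> index 9.
Insert 453: h=11, slot 11 empty -> index 11.
Table: [-, 558, 223, -, 905, -, -, -, 603, 604, -, 453, -, -, 201, 541, -]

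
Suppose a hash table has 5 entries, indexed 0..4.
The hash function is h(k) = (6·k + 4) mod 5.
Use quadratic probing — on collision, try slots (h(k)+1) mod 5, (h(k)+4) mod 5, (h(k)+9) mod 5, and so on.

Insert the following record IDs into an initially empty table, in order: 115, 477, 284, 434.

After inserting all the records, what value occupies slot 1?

115 hashes to 4; slot 4 is free → place at 4.
477 hashes to 1; slot 1 is free → place at 1.
284 hashes to 3; slot 3 is free → place at 3.
434 hashes to 3; 3,4 taken → place at 2.
Table: [-, 477, 434, 284, 115]

477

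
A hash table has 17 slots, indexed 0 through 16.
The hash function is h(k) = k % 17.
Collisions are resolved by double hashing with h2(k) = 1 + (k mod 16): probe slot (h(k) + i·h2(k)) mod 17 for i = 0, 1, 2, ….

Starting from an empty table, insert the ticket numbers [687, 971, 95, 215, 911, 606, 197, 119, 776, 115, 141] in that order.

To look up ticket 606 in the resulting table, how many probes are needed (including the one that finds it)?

Insert 687: h=7, slot 7 empty => index 7.
Insert 971: h=2, slot 2 empty => index 2.
Insert 95: h=10, slot 10 empty => index 10.
Insert 215: h=11, slot 11 empty => index 11.
Insert 911: h=10, h2=16, slot 10 occupied => index 9.
Insert 606: h=11, h2=15, slots 11,9,7 occupied => index 5.
Insert 197: h=10, h2=6, slot 10 occupied => index 16.
Insert 119: h=0, slot 0 empty => index 0.
Insert 776: h=11, h2=9, slot 11 occupied => index 3.
Insert 115: h=13, slot 13 empty => index 13.
Insert 141: h=5, h2=14, slots 5,2,16,13,10,7 occupied => index 4.
Table: [119, —, 971, 776, 141, 606, —, 687, —, 911, 95, 215, —, 115, —, —, 197]
Lookup 606: h=11, h2=15, probe 11,9,7,5 → found at 5.

4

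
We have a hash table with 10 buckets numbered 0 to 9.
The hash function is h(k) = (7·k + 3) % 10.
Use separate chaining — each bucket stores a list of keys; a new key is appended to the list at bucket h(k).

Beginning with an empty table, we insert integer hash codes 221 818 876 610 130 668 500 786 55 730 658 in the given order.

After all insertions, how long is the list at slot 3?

4

Insert 221: h=0, bucket 0 empty → new chain.
Insert 818: h=9, bucket 9 empty → new chain.
Insert 876: h=5, bucket 5 empty → new chain.
Insert 610: h=3, bucket 3 empty → new chain.
Insert 130: h=3, bucket 3 nonempty → append to chain.
Insert 668: h=9, bucket 9 nonempty → append to chain.
Insert 500: h=3, bucket 3 nonempty → append to chain.
Insert 786: h=5, bucket 5 nonempty → append to chain.
Insert 55: h=8, bucket 8 empty → new chain.
Insert 730: h=3, bucket 3 nonempty → append to chain.
Insert 658: h=9, bucket 9 nonempty → append to chain.
Final buckets:
0: 221
1: .
2: .
3: 610 -> 130 -> 500 -> 730
4: .
5: 876 -> 786
6: .
7: .
8: 55
9: 818 -> 668 -> 658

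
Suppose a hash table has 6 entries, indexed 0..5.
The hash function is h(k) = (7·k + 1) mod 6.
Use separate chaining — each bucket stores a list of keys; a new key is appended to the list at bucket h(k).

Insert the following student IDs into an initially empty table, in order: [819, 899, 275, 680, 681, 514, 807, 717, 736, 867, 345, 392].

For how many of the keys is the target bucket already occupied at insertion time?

8

819 → bucket 4
899 → bucket 0
275 → bucket 0 (collision)
680 → bucket 3
681 → bucket 4 (collision)
514 → bucket 5
807 → bucket 4 (collision)
717 → bucket 4 (collision)
736 → bucket 5 (collision)
867 → bucket 4 (collision)
345 → bucket 4 (collision)
392 → bucket 3 (collision)
Final buckets:
0: 899 -> 275
1: ∅
2: ∅
3: 680 -> 392
4: 819 -> 681 -> 807 -> 717 -> 867 -> 345
5: 514 -> 736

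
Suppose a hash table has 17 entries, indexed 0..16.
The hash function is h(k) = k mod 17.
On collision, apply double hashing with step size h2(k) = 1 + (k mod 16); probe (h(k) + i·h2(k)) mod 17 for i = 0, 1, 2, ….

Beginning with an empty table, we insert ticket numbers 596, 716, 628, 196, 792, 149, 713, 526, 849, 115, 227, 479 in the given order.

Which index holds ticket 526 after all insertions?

596 hashes to 1; slot 1 is free → place at 1.
716 hashes to 2; slot 2 is free → place at 2.
628 hashes to 16; slot 16 is free → place at 16.
196 hashes to 9; slot 9 is free → place at 9.
792 hashes to 10; slot 10 is free → place at 10.
149 hashes to 13; slot 13 is free → place at 13.
713 hashes to 16, h2=10; 16,9,2 taken → place at 12.
526 hashes to 16, h2=15; 16 taken → place at 14.
849 hashes to 16, h2=2; 16,1 taken → place at 3.
115 hashes to 13, h2=4; 13 taken → place at 0.
227 hashes to 6; slot 6 is free → place at 6.
479 hashes to 3, h2=16; 3,2,1,0,16 taken → place at 15.
Table: [115, 596, 716, 849, —, —, 227, —, —, 196, 792, —, 713, 149, 526, 479, 628]

14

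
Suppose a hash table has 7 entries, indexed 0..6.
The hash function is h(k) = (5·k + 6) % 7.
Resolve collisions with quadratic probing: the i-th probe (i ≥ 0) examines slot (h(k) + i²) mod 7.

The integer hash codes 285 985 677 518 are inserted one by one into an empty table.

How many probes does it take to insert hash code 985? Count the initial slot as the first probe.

2

285 hashes to 3; slot 3 is free → place at 3.
985 hashes to 3; 3 taken → place at 4.
677 hashes to 3; 3,4 taken → place at 0.
518 hashes to 6; slot 6 is free → place at 6.
Table: [677, _, _, 285, 985, _, 518]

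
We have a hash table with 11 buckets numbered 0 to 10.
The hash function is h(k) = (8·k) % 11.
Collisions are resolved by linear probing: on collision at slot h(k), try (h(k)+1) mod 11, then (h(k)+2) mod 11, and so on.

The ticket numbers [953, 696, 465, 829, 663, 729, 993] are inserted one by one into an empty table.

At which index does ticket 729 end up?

5

Insert 953: h=1, slot 1 empty → index 1.
Insert 696: h=2, slot 2 empty → index 2.
Insert 465: h=2, slot 2 occupied → index 3.
Insert 829: h=10, slot 10 empty → index 10.
Insert 663: h=2, slots 2,3 occupied → index 4.
Insert 729: h=2, slots 2,3,4 occupied → index 5.
Insert 993: h=2, slots 2,3,4,5 occupied → index 6.
Table: [-, 953, 696, 465, 663, 729, 993, -, -, -, 829]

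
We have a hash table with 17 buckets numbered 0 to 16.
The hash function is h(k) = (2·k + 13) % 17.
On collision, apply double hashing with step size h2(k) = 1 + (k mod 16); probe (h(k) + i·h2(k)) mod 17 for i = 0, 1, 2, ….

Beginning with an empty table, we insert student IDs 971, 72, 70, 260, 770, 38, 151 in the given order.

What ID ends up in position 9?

770

971 hashes to 0; slot 0 is free → place at 0.
72 hashes to 4; slot 4 is free → place at 4.
70 hashes to 0, h2=7; 0 taken → place at 7.
260 hashes to 6; slot 6 is free → place at 6.
770 hashes to 6, h2=3; 6 taken → place at 9.
38 hashes to 4, h2=7; 4 taken → place at 11.
151 hashes to 9, h2=8; 9,0 taken → place at 8.
Table: [971, —, —, —, 72, —, 260, 70, 151, 770, —, 38, —, —, —, —, —]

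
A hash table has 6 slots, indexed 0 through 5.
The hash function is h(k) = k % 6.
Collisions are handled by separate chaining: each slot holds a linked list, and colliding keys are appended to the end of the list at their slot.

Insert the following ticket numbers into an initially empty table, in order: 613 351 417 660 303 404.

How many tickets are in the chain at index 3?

3

Insert 613: h=1, bucket 1 empty -> new chain.
Insert 351: h=3, bucket 3 empty -> new chain.
Insert 417: h=3, bucket 3 nonempty -> append to chain.
Insert 660: h=0, bucket 0 empty -> new chain.
Insert 303: h=3, bucket 3 nonempty -> append to chain.
Insert 404: h=2, bucket 2 empty -> new chain.
Final buckets:
0: 660
1: 613
2: 404
3: 351 -> 417 -> 303
4: ∅
5: ∅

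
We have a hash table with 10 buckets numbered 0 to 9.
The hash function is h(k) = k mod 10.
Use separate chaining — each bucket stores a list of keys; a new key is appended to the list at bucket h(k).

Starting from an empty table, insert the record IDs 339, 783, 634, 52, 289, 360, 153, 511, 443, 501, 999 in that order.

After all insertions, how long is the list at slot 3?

3

Insert 339: h=9, bucket 9 empty → new chain.
Insert 783: h=3, bucket 3 empty → new chain.
Insert 634: h=4, bucket 4 empty → new chain.
Insert 52: h=2, bucket 2 empty → new chain.
Insert 289: h=9, bucket 9 nonempty → append to chain.
Insert 360: h=0, bucket 0 empty → new chain.
Insert 153: h=3, bucket 3 nonempty → append to chain.
Insert 511: h=1, bucket 1 empty → new chain.
Insert 443: h=3, bucket 3 nonempty → append to chain.
Insert 501: h=1, bucket 1 nonempty → append to chain.
Insert 999: h=9, bucket 9 nonempty → append to chain.
Final buckets:
0: 360
1: 511 -> 501
2: 52
3: 783 -> 153 -> 443
4: 634
5: _
6: _
7: _
8: _
9: 339 -> 289 -> 999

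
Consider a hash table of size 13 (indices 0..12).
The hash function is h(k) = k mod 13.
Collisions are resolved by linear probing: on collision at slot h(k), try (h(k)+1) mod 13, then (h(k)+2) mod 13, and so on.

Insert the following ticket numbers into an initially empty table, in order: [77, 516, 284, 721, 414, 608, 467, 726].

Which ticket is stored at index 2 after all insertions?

77 hashes to 12; slot 12 is free -> place at 12.
516 hashes to 9; slot 9 is free -> place at 9.
284 hashes to 11; slot 11 is free -> place at 11.
721 hashes to 6; slot 6 is free -> place at 6.
414 hashes to 11; 11,12 taken -> place at 0.
608 hashes to 10; slot 10 is free -> place at 10.
467 hashes to 12; 12,0 taken -> place at 1.
726 hashes to 11; 11,12,0,1 taken -> place at 2.
Table: [414, 467, 726, ., ., ., 721, ., ., 516, 608, 284, 77]

726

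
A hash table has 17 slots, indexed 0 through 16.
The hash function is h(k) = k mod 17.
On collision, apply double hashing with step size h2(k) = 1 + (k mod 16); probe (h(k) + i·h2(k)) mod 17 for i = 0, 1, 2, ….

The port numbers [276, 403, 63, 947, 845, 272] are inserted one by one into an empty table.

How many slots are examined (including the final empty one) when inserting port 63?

Insert 276: h=4, slot 4 empty => index 4.
Insert 403: h=12, slot 12 empty => index 12.
Insert 63: h=12, h2=16, slot 12 occupied => index 11.
Insert 947: h=12, h2=4, slot 12 occupied => index 16.
Insert 845: h=12, h2=14, slot 12 occupied => index 9.
Insert 272: h=0, slot 0 empty => index 0.
Table: [272, _, _, _, 276, _, _, _, _, 845, _, 63, 403, _, _, _, 947]

2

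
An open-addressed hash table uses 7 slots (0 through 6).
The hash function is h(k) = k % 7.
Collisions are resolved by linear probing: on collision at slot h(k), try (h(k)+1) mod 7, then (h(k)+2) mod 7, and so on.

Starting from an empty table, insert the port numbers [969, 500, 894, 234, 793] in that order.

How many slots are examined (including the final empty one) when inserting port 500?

2

969 hashes to 3; slot 3 is free => place at 3.
500 hashes to 3; 3 taken => place at 4.
894 hashes to 5; slot 5 is free => place at 5.
234 hashes to 3; 3,4,5 taken => place at 6.
793 hashes to 2; slot 2 is free => place at 2.
Table: [-, -, 793, 969, 500, 894, 234]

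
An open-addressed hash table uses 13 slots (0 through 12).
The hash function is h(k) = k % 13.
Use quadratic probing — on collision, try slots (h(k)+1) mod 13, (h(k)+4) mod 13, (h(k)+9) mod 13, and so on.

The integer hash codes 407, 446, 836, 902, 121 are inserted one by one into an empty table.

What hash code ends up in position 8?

836

407 hashes to 4; slot 4 is free => place at 4.
446 hashes to 4; 4 taken => place at 5.
836 hashes to 4; 4,5 taken => place at 8.
902 hashes to 5; 5 taken => place at 6.
121 hashes to 4; 4,5,8 taken => place at 0.
Table: [121, ., ., ., 407, 446, 902, ., 836, ., ., ., .]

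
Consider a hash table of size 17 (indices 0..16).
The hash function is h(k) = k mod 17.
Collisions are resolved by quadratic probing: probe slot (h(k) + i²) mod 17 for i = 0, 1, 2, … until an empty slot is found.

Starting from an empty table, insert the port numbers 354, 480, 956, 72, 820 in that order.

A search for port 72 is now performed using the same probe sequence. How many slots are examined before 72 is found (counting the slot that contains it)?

354: h=14 -> slot 14
480: h=4 -> slot 4
956: h=4, probe 4,5 -> slot 5
72: h=4, probe 4,5,8 -> slot 8
820: h=4, probe 4,5,8,13 -> slot 13
Table: [., ., ., ., 480, 956, ., ., 72, ., ., ., ., 820, 354, ., .]
Lookup 72: h=4, probe 4,5,8 → found at 8.

3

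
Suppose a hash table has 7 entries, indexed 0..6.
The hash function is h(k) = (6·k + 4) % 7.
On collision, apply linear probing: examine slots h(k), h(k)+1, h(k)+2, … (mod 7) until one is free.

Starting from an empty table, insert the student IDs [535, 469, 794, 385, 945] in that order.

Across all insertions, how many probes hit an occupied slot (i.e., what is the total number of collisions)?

535 hashes to 1; slot 1 is free → place at 1.
469 hashes to 4; slot 4 is free → place at 4.
794 hashes to 1; 1 taken → place at 2.
385 hashes to 4; 4 taken → place at 5.
945 hashes to 4; 4,5 taken → place at 6.
Table: [—, 535, 794, —, 469, 385, 945]

4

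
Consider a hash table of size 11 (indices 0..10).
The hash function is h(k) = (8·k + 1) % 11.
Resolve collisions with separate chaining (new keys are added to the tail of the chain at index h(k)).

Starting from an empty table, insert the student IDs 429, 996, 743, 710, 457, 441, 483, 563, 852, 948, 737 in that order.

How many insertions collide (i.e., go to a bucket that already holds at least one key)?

5

429 → bucket 1
996 → bucket 5
743 → bucket 5 (collision)
710 → bucket 5 (collision)
457 → bucket 5 (collision)
441 → bucket 9
483 → bucket 4
563 → bucket 6
852 → bucket 8
948 → bucket 6 (collision)
737 → bucket 1 (collision)
Final buckets:
0: —
1: 429 -> 737
2: —
3: —
4: 483
5: 996 -> 743 -> 710 -> 457
6: 563 -> 948
7: —
8: 852
9: 441
10: —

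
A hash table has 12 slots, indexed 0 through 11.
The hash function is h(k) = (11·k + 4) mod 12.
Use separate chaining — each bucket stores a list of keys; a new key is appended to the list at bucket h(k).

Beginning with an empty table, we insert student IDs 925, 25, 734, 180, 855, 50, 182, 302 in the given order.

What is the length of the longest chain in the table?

4

Insert 925: h=3, bucket 3 empty → new chain.
Insert 25: h=3, bucket 3 nonempty → append to chain.
Insert 734: h=2, bucket 2 empty → new chain.
Insert 180: h=4, bucket 4 empty → new chain.
Insert 855: h=1, bucket 1 empty → new chain.
Insert 50: h=2, bucket 2 nonempty → append to chain.
Insert 182: h=2, bucket 2 nonempty → append to chain.
Insert 302: h=2, bucket 2 nonempty → append to chain.
Final buckets:
0: ∅
1: 855
2: 734 -> 50 -> 182 -> 302
3: 925 -> 25
4: 180
5: ∅
6: ∅
7: ∅
8: ∅
9: ∅
10: ∅
11: ∅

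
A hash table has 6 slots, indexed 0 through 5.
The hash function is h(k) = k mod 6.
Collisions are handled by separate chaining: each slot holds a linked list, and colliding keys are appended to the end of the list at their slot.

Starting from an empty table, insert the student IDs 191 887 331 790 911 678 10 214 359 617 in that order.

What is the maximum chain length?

191 -> bucket 5
887 -> bucket 5 (collision)
331 -> bucket 1
790 -> bucket 4
911 -> bucket 5 (collision)
678 -> bucket 0
10 -> bucket 4 (collision)
214 -> bucket 4 (collision)
359 -> bucket 5 (collision)
617 -> bucket 5 (collision)
Final buckets:
0: 678
1: 331
2: -
3: -
4: 790 -> 10 -> 214
5: 191 -> 887 -> 911 -> 359 -> 617

5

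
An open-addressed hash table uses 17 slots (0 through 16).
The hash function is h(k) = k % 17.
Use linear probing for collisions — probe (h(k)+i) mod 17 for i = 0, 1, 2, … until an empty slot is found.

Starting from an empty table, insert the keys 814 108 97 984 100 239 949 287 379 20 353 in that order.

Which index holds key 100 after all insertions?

0

814: h=15 -> slot 15
108: h=6 -> slot 6
97: h=12 -> slot 12
984: h=15, probe 15,16 -> slot 16
100: h=15, probe 15,16,0 -> slot 0
239: h=1 -> slot 1
949: h=14 -> slot 14
287: h=15, probe 15,16,0,1,2 -> slot 2
379: h=5 -> slot 5
20: h=3 -> slot 3
353: h=13 -> slot 13
Table: [100, 239, 287, 20, _, 379, 108, _, _, _, _, _, 97, 353, 949, 814, 984]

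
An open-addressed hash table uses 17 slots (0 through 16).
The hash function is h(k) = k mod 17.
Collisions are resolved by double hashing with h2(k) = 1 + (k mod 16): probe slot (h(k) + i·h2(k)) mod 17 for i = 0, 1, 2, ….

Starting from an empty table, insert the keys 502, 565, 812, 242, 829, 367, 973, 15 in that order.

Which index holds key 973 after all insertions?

502 hashes to 9; slot 9 is free → place at 9.
565 hashes to 4; slot 4 is free → place at 4.
812 hashes to 13; slot 13 is free → place at 13.
242 hashes to 4, h2=3; 4 taken → place at 7.
829 hashes to 13, h2=14; 13 taken → place at 10.
367 hashes to 10, h2=16; 10,9 taken → place at 8.
973 hashes to 4, h2=14; 4 taken → place at 1.
15 hashes to 15; slot 15 is free → place at 15.
Table: [-, 973, -, -, 565, -, -, 242, 367, 502, 829, -, -, 812, -, 15, -]

1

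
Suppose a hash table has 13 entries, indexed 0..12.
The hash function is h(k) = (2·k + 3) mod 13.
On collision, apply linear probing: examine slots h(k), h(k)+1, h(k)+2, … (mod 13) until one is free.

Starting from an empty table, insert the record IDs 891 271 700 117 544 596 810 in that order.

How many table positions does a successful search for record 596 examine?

4

Insert 891: h=4, slot 4 empty -> index 4.
Insert 271: h=12, slot 12 empty -> index 12.
Insert 700: h=12, slot 12 occupied -> index 0.
Insert 117: h=3, slot 3 empty -> index 3.
Insert 544: h=12, slots 12,0 occupied -> index 1.
Insert 596: h=12, slots 12,0,1 occupied -> index 2.
Insert 810: h=11, slot 11 empty -> index 11.
Table: [700, 544, 596, 117, 891, _, _, _, _, _, _, 810, 271]
Lookup 596: h=12, probe 12,0,1,2 → found at 2.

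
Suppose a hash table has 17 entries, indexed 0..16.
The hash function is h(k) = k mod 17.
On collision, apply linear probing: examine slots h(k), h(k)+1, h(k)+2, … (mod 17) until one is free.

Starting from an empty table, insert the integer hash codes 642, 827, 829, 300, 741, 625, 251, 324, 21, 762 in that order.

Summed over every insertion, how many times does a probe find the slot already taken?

642: h=13 -> slot 13
827: h=11 -> slot 11
829: h=13, probe 13,14 -> slot 14
300: h=11, probe 11,12 -> slot 12
741: h=10 -> slot 10
625: h=13, probe 13,14,15 -> slot 15
251: h=13, probe 13,14,15,16 -> slot 16
324: h=1 -> slot 1
21: h=4 -> slot 4
762: h=14, probe 14,15,16,0 -> slot 0
Table: [762, 324, _, _, 21, _, _, _, _, _, 741, 827, 300, 642, 829, 625, 251]

10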